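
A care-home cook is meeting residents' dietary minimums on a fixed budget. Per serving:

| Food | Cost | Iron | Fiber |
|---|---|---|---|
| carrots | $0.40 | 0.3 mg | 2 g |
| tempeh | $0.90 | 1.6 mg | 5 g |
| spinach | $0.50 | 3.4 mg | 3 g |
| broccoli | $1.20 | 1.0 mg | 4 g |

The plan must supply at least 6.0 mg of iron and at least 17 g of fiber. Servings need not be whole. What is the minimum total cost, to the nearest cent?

With two linear requirements the optimum uses one or two foods; enumerate the corners.
carrots only: max(6.0/0.3, 17/2) = 20 servings → $8.00.
tempeh only: max(6.0/1.6, 17/5) = 3.75 servings → $3.38.
spinach only: max(6.0/3.4, 17/3) = 5.667 servings → $2.83.
broccoli only: max(6.0/1.0, 17/4) = 6 servings → $7.20.
carrots + tempeh: intersection lies outside the first quadrant.
carrots + spinach with both tight: 6.746 servings and 1.169 servings → $3.28.
carrots + broccoli with both targets exact would need a negative amount; discard.
tempeh + spinach with both tight: 3.262 servings and 0.2295 servings → $3.05.
tempeh + broccoli with both targets exact would need a negative amount; discard.
spinach + broccoli with both tight: 0.6604 servings and 3.755 servings → $4.84.
The minimum over all feasible corners is $2.83.

$2.83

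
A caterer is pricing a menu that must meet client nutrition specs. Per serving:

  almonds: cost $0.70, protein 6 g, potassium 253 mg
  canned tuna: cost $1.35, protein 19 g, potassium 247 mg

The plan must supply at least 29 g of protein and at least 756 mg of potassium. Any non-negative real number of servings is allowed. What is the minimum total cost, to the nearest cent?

$2.65

The cheapest plan sits at a corner of the feasible region — with two constraints it uses at most two foods.
almonds only: max(29/6, 756/253) = 4.833 servings → $3.38.
canned tuna only: max(29/19, 756/247) = 3.061 servings → $4.13.
almonds + canned tuna with both tight: 2.166 servings and 0.8424 servings → $2.65.
The minimum over all feasible corners is $2.65.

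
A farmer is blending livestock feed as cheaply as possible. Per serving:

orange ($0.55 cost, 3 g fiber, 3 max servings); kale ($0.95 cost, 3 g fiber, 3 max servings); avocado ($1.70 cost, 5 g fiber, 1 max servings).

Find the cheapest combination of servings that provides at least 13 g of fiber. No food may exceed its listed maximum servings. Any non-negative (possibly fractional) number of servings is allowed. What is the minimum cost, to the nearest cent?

$2.92

Cost per g of fiber: orange $0.1833, kale $0.3167, avocado $0.3400.
Take 3 servings of orange: +9.0 g fiber for $1.65 (total $1.65, still need 4.0 g).
Take 1.333 servings of kale: +4.0 g fiber for $1.27 (total $2.92, still need 0.0 g).
Greedy by cheapest-per-g is optimal for a single linear constraint, so the minimum cost is $2.92.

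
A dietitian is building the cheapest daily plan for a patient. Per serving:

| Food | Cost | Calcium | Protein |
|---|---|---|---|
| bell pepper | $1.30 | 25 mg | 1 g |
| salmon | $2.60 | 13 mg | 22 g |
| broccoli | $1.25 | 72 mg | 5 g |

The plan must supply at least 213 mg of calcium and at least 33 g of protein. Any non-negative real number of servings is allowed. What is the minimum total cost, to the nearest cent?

$5.75

bell pepper only: max(213/25, 33/1) = 33 servings → $42.90.
salmon only: max(213/13, 33/22) = 16.38 servings → $42.60.
broccoli only: max(213/72, 33/5) = 6.6 servings → $8.25.
bell pepper + salmon with both tight: 7.927 servings and 1.14 servings → $13.27.
bell pepper + broccoli with both targets exact would need a negative amount; discard.
salmon + broccoli with both tight: 0.8631 servings and 2.803 servings → $5.75.
Cheapest feasible corner: $5.75.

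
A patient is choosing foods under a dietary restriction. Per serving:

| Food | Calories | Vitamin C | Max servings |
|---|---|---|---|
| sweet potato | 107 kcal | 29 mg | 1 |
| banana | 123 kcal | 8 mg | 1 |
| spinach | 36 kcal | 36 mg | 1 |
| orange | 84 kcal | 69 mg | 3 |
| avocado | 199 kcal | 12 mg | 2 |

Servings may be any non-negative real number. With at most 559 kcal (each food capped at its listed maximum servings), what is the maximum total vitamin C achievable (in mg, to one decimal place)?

282.5 mg

Vitamin C per kcal: spinach 1, orange 0.8214, sweet potato 0.271, banana 0.06504, avocado 0.0603.
Take 1 serving of spinach: uses 36 kcal, +36.0 mg vitamin C (running total 36.0 mg).
Take 3 servings of orange: uses 252 kcal, +207.0 mg vitamin C (running total 243.0 mg).
Take 1 serving of sweet potato: uses 107 kcal, +29.0 mg vitamin C (running total 272.0 mg).
Take 1 serving of banana: uses 123 kcal, +8.0 mg vitamin C (running total 280.0 mg).
Take 0.206 servings of avocado: uses 41 kcal, +2.5 mg vitamin C (running total 282.5 mg).
Greedy by best ratio exhausts the calories allowance optimally: 282.5 mg.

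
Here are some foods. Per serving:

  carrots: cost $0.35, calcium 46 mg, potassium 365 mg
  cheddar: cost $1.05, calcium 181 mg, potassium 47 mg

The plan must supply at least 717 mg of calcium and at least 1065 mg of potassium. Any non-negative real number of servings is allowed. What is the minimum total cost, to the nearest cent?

The cheapest plan sits at a corner of the feasible region — with two constraints it uses at most two foods.
carrots only: max(717/46, 1065/365) = 15.59 servings → $5.46.
cheddar only: max(717/181, 1065/47) = 22.66 servings → $23.79.
carrots + cheddar with both tight: 2.489 servings and 3.329 servings → $4.37.
The minimum over all feasible corners is $4.37.

$4.37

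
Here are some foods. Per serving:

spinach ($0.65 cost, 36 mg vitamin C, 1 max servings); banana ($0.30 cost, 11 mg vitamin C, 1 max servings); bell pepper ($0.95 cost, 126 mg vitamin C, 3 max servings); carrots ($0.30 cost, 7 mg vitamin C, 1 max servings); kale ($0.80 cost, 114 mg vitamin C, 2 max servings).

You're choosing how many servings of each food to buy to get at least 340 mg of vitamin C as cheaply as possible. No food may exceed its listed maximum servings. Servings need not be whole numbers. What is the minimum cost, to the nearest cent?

$2.44

Cost per mg of vitamin C: kale $0.0070, bell pepper $0.0075, spinach $0.0181, banana $0.0273, carrots $0.0429.
Take 2 servings of kale: +228.0 mg vitamin C for $1.60 (total $1.60, still need 112.0 mg).
Take 0.8889 servings of bell pepper: +112.0 mg vitamin C for $0.84 (total $2.44, still need 0.0 mg).
Greedy by cheapest-per-mg is optimal for a single linear constraint, so the minimum cost is $2.44.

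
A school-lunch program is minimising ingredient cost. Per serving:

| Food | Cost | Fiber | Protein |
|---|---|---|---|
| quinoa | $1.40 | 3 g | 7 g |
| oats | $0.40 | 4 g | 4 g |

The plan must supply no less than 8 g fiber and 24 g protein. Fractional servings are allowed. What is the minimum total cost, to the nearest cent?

$2.40

At the optimum either one food covers both requirements or two foods hit both targets exactly; no other combination can be cheaper.
quinoa only: max(8/3, 24/7) = 3.429 servings → $4.80.
oats only: max(8/4, 24/4) = 6 servings → $2.40.
quinoa + oats: the both-tight solution has a negative serving — not a feasible corner.
So the least-cost plan costs $2.40.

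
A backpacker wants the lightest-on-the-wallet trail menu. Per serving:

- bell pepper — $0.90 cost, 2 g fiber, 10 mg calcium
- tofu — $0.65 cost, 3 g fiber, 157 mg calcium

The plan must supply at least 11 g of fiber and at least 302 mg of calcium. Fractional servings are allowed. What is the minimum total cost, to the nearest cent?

$2.38

At the optimum either one food covers both requirements or two foods hit both targets exactly; no other combination can be cheaper.
bell pepper only: max(11/2, 302/10) = 30.2 servings → $27.18.
tofu only: max(11/3, 302/157) = 3.667 servings → $2.38.
bell pepper + tofu with both tight: 2.891 servings and 1.739 servings → $3.73.
So the least-cost plan costs $2.38.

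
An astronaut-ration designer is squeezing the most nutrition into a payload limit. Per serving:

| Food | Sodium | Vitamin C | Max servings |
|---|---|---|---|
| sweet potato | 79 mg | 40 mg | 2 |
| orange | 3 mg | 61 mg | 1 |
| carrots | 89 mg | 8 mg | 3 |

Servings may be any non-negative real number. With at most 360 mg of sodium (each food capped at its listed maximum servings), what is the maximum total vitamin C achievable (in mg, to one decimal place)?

Vitamin C per mg sodium: orange 20.33, sweet potato 0.5063, carrots 0.08989.
Take 1 serving of orange: uses 3 mg sodium, +61.0 mg vitamin C (running total 61.0 mg).
Take 2 servings of sweet potato: uses 158 mg sodium, +80.0 mg vitamin C (running total 141.0 mg).
Take 2.236 servings of carrots: uses 199 mg sodium, +17.9 mg vitamin C (running total 158.9 mg).
Filling greedily by vitamin C-per-mg sodium is optimal for one linear limit, giving 158.9 mg.

158.9 mg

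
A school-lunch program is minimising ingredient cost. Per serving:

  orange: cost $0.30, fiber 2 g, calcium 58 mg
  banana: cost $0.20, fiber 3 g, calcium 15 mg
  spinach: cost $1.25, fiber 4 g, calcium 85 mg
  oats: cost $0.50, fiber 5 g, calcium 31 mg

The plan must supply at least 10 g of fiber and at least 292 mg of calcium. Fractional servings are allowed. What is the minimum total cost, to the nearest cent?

Two binding constraints pin down two serving amounts, so the optimal mix uses at most two foods. The candidates are each food alone (scaled to the tighter of fiber/calcium) and each pair with both constraints tight.
orange only: max(10/2, 292/58) = 5.034 servings → $1.51.
banana only: max(10/3, 292/15) = 19.47 servings → $3.89.
spinach only: max(10/4, 292/85) = 3.435 servings → $4.29.
oats only: max(10/5, 292/31) = 9.419 servings → $4.71.
orange + banana: intersection lies outside the first quadrant.
orange + spinach with both targets exact would need a negative amount; discard.
orange + oats: intersection lies outside the first quadrant.
banana + spinach with both targets exact would need a negative amount; discard.
banana + oats: the both-tight solution has a negative serving — not a feasible corner.
spinach + oats: intersection lies outside the first quadrant.
Cheapest feasible corner: $1.51.

$1.51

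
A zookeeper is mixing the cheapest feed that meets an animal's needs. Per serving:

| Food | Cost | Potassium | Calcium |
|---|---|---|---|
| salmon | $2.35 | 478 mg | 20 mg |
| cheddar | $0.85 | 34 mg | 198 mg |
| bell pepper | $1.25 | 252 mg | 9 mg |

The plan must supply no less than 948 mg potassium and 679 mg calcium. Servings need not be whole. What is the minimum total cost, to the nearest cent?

For a min-cost LP with two ≥-constraints, a basic feasible solution has at most two positive variables.
salmon only: max(948/478, 679/20) = 33.95 servings → $79.78.
cheddar only: max(948/34, 679/198) = 27.88 servings → $23.70.
bell pepper only: max(948/252, 679/9) = 75.44 servings → $94.31.
salmon + cheddar with both tight: 1.752 servings and 3.252 servings → $6.88.
salmon + bell pepper: intersection lies outside the first quadrant.
cheddar + bell pepper with both tight: 3.278 servings and 3.32 servings → $6.94.
Cheapest feasible corner: $6.88.

$6.88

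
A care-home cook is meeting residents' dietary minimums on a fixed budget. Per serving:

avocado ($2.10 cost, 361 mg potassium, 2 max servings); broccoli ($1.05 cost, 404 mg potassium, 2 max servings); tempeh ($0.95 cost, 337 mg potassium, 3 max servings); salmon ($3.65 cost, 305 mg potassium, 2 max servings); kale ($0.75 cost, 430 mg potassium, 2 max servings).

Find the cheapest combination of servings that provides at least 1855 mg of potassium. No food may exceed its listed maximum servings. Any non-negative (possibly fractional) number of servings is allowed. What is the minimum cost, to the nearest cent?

Cost per mg of potassium: kale $0.0017, broccoli $0.0026, tempeh $0.0028, avocado $0.0058, salmon $0.0120.
Take 2 servings of kale: +860.0 mg potassium for $1.50 (total $1.50, still need 995.0 mg).
Take 2 servings of broccoli: +808.0 mg potassium for $2.10 (total $3.60, still need 187.0 mg).
Take 0.5549 servings of tempeh: +187.0 mg potassium for $0.53 (total $4.13, still need 0.0 mg).
Filling from the cheapest source first is optimal under one linear minimum: $4.13.

$4.13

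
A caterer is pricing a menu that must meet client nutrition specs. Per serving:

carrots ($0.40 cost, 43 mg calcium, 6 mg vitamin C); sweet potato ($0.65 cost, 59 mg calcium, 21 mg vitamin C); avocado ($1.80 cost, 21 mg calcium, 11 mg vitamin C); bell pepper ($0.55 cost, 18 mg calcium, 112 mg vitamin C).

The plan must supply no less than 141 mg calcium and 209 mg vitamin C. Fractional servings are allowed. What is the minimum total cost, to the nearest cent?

Compare the cost at each extreme point of the feasible region.
carrots only: max(141/43, 209/6) = 34.83 servings → $13.93.
sweet potato only: max(141/59, 209/21) = 9.952 servings → $6.47.
avocado only: max(141/21, 209/11) = 19 servings → $34.20.
bell pepper only: max(141/18, 209/112) = 7.833 servings → $4.31.
carrots + sweet potato: the both-tight solution has a negative serving — not a feasible corner.
carrots + avocado: intersection lies outside the first quadrant.
carrots + bell pepper with both tight: 2.555 servings and 1.729 servings → $1.97.
sweet potato + avocado: the both-tight solution has a negative serving — not a feasible corner.
sweet potato + bell pepper with both tight: 1.931 servings and 1.504 servings → $2.08.
avocado + bell pepper with both tight: 5.585 servings and 1.318 servings → $10.78.
The minimum over all feasible corners is $1.97.

$1.97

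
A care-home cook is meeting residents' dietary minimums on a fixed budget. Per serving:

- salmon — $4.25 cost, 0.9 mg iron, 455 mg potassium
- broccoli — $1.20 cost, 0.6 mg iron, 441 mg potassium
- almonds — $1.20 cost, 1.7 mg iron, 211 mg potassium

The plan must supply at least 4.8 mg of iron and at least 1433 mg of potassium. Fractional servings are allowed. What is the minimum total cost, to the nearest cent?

Compare the cost at each extreme point of the feasible region.
salmon only: max(4.8/0.9, 1433/455) = 5.333 servings → $22.67.
broccoli only: max(4.8/0.6, 1433/441) = 8 servings → $9.60.
almonds only: max(4.8/1.7, 1433/211) = 6.791 servings → $8.15.
salmon + broccoli: the both-tight solution has a negative serving — not a feasible corner.
salmon + almonds with both tight: 2.439 servings and 1.532 servings → $12.20.
broccoli + almonds with both tight: 2.284 servings and 2.017 servings → $5.16.
So the least-cost plan costs $5.16.

$5.16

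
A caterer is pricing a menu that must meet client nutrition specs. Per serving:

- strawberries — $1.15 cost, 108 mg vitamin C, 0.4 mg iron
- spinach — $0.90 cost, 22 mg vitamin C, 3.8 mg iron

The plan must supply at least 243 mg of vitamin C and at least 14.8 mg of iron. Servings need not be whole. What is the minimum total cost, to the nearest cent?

$5.08

For a min-cost LP with two ≥-constraints, a basic feasible solution has at most two positive variables.
strawberries only: max(243/108, 14.8/0.4) = 37 servings → $42.55.
spinach only: max(243/22, 14.8/3.8) = 11.05 servings → $9.94.
strawberries + spinach with both tight: 1.489 servings and 3.738 servings → $5.08.
So the least-cost plan costs $5.08.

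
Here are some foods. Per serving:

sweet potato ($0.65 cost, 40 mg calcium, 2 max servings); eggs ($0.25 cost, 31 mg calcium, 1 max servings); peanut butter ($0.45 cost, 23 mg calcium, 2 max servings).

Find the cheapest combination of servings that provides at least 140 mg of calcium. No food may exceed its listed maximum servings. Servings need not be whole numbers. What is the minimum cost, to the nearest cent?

Cost per mg of calcium: eggs $0.0081, sweet potato $0.0163, peanut butter $0.0196.
Take 1 serving of eggs: +31.0 mg calcium for $0.25 (total $0.25, still need 109.0 mg).
Take 2 servings of sweet potato: +80.0 mg calcium for $1.30 (total $1.55, still need 29.0 mg).
Take 1.261 servings of peanut butter: +29.0 mg calcium for $0.57 (total $2.12, still need 0.0 mg).
Filling from the cheapest source first is optimal under one linear minimum: $2.12.

$2.12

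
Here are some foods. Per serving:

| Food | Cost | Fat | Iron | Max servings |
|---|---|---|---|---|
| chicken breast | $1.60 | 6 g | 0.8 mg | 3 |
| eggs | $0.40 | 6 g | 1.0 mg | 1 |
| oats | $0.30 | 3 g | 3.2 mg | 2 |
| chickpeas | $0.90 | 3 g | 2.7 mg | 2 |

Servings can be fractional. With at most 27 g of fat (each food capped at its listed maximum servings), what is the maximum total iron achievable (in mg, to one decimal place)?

14.0 mg

Iron per g fat: oats 1.067, chickpeas 0.9, eggs 0.1667, chicken breast 0.1333.
Take 2 servings of oats: uses 6 g fat, +6.4 mg iron (running total 6.4 mg).
Take 2 servings of chickpeas: uses 6 g fat, +5.4 mg iron (running total 11.8 mg).
Take 1 serving of eggs: uses 6 g fat, +1.0 mg iron (running total 12.8 mg).
Take 1.5 servings of chicken breast: uses 9 g fat, +1.2 mg iron (running total 14.0 mg).
Greedy by best ratio exhausts the fat allowance optimally: 14.0 mg.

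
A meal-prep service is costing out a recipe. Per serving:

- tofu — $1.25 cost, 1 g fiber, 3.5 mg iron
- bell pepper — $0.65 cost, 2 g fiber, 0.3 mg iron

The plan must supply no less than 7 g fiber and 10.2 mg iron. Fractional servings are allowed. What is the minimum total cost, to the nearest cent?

$4.80

Compare the cost at each extreme point of the feasible region.
tofu only: max(7/1, 10.2/3.5) = 7 servings → $8.75.
bell pepper only: max(7/2, 10.2/0.3) = 34 servings → $22.10.
tofu + bell pepper with both tight: 2.731 servings and 2.134 servings → $4.80.
Cheapest feasible corner: $4.80.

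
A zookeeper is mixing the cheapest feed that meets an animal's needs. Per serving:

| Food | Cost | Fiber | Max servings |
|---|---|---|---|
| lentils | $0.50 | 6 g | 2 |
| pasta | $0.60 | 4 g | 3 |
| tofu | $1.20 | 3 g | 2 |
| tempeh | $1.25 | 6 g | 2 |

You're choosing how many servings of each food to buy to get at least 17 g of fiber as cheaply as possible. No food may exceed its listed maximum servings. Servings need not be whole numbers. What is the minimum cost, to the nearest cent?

Cost per g of fiber: lentils $0.0833, pasta $0.1500, tempeh $0.2083, tofu $0.4000.
Take 2 servings of lentils: +12.0 g fiber for $1.00 (total $1.00, still need 5.0 g).
Take 1.25 servings of pasta: +5.0 g fiber for $0.75 (total $1.75, still need 0.0 g).
Greedy by cheapest-per-g is optimal for a single linear constraint, so the minimum cost is $1.75.

$1.75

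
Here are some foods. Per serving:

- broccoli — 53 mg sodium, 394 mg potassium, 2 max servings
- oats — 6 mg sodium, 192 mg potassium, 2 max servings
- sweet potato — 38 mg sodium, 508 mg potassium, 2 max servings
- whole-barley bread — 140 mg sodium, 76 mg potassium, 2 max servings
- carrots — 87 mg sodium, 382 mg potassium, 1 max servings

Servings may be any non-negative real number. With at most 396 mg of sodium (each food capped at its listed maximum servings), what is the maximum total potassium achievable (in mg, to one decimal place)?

Potassium per mg sodium: oats 32, sweet potato 13.37, broccoli 7.434, carrots 4.391, whole-barley bread 0.5429.
Take 2 servings of oats: uses 12 mg sodium, +384.0 mg potassium (running total 384.0 mg).
Take 2 servings of sweet potato: uses 76 mg sodium, +1016.0 mg potassium (running total 1400.0 mg).
Take 2 servings of broccoli: uses 106 mg sodium, +788.0 mg potassium (running total 2188.0 mg).
Take 1 serving of carrots: uses 87 mg sodium, +382.0 mg potassium (running total 2570.0 mg).
Take 0.8214 servings of whole-barley bread: uses 115 mg sodium, +62.4 mg potassium (running total 2632.4 mg).
Filling greedily by potassium-per-mg sodium is optimal for one linear limit, giving 2632.4 mg.

2632.4 mg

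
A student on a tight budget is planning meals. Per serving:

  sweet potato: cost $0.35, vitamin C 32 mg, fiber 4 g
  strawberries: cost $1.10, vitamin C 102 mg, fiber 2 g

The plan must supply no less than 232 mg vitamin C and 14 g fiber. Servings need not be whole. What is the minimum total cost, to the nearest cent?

A basic optimal solution has at most two foods positive. Try each food alone and each pair with both targets met exactly.
sweet potato only: max(232/32, 14/4) = 7.25 servings → $2.54.
strawberries only: max(232/102, 14/2) = 7 servings → $7.70.
sweet potato + strawberries with both tight: 2.802 servings and 1.395 servings → $2.52.
Cheapest feasible corner: $2.52.

$2.52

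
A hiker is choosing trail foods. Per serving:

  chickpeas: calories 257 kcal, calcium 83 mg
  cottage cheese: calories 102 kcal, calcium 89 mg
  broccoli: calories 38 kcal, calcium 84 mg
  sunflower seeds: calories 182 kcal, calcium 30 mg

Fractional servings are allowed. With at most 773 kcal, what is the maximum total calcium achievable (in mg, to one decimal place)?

1708.7 mg

Calcium per kcal: broccoli 2.211, cottage cheese 0.8725, chickpeas 0.323, sunflower seeds 0.1648.
With no serving limits, spend the whole calories allowance on broccoli: 773 kcal / 38 kcal × 84 mg = 1708.7 mg.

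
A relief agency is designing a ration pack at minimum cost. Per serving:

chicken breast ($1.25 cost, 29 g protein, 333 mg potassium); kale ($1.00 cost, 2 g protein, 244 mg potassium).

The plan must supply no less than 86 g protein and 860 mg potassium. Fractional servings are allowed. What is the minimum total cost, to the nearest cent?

chicken breast only: max(86/29, 860/333) = 2.966 servings → $3.71.
kale only: max(86/2, 860/244) = 43 servings → $43.00.
chicken breast + kale with both targets exact would need a negative amount; discard.
The minimum over all feasible corners is $3.71.

$3.71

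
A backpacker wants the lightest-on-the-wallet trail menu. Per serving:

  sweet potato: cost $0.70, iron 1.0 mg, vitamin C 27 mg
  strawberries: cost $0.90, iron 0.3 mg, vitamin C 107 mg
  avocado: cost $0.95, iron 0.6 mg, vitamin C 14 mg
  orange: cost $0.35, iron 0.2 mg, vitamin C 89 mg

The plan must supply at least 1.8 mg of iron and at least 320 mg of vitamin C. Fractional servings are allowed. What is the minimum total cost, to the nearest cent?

$1.94

With two linear requirements the optimum uses one or two foods; enumerate the corners.
sweet potato only: max(1.8/1.0, 320/27) = 11.85 servings → $8.30.
strawberries only: max(1.8/0.3, 320/107) = 6 servings → $5.40.
avocado only: max(1.8/0.6, 320/14) = 22.86 servings → $21.71.
orange only: max(1.8/0.2, 320/89) = 9 servings → $3.15.
sweet potato + strawberries with both tight: 0.9767 servings and 2.744 servings → $3.15.
sweet potato + avocado: the both-tight solution has a negative serving — not a feasible corner.
sweet potato + orange with both tight: 1.151 servings and 3.246 servings → $1.94.
strawberries + avocado with both tight: 2.78 servings and 1.61 servings → $4.03.
strawberries + orange: the both-tight solution has a negative serving — not a feasible corner.
avocado + orange with both tight: 1.901 servings and 3.296 servings → $2.96.
The minimum over all feasible corners is $1.94.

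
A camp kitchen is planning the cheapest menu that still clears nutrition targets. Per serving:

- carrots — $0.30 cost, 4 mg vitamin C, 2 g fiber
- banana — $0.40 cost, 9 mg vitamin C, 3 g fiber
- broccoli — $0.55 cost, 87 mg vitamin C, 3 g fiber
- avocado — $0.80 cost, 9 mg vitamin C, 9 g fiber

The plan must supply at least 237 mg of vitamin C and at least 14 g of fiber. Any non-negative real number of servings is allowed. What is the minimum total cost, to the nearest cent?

carrots only: max(237/4, 14/2) = 59.25 servings → $17.77.
banana only: max(237/9, 14/3) = 26.33 servings → $10.53.
broccoli only: max(237/87, 14/3) = 4.667 servings → $2.57.
avocado only: max(237/9, 14/9) = 26.33 servings → $21.07.
carrots + banana with both targets exact would need a negative amount; discard.
carrots + broccoli with both tight: 3.13 servings and 2.58 servings → $2.36.
carrots + avocado: intersection lies outside the first quadrant.
banana + broccoli with both tight: 2.167 servings and 2.5 servings → $2.24.
banana + avocado with both targets exact would need a negative amount; discard.
broccoli + avocado with both tight: 2.655 servings and 0.6706 servings → $2.00.
So the least-cost plan costs $2.00.

$2.00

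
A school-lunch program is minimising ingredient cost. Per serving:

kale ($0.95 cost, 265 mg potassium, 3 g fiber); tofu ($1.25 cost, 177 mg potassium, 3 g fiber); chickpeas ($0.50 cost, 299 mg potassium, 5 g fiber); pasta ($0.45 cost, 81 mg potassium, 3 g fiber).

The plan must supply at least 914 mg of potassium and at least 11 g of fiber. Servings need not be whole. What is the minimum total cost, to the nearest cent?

The cheapest plan sits at a corner of the feasible region — with two constraints it uses at most two foods.
kale only: max(914/265, 11/3) = 3.667 servings → $3.48.
tofu only: max(914/177, 11/3) = 5.164 servings → $6.45.
chickpeas only: max(914/299, 11/5) = 3.057 servings → $1.53.
pasta only: max(914/81, 11/3) = 11.28 servings → $5.08.
kale + tofu with both tight: 3.011 servings and 0.6553 servings → $3.68.
kale + chickpeas with both tight: 2.993 servings and 0.4042 servings → $3.05.
kale + pasta with both tight: 3.353 servings and 0.3134 servings → $3.33.
tofu + chickpeas: the both-tight solution has a negative serving — not a feasible corner.
tofu + pasta: the both-tight solution has a negative serving — not a feasible corner.
chickpeas + pasta: the both-tight solution has a negative serving — not a feasible corner.
Cheapest feasible corner: $1.53.

$1.53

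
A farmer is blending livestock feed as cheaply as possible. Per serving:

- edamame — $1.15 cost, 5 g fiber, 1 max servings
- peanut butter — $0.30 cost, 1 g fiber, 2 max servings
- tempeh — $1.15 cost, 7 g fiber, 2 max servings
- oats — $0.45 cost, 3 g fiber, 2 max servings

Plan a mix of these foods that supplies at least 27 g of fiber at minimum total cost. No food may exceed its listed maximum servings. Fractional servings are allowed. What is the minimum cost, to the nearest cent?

Cost per g of fiber: oats $0.1500, tempeh $0.1643, edamame $0.2300, peanut butter $0.3000.
Take 2 servings of oats: +6.0 g fiber for $0.90 (total $0.90, still need 21.0 g).
Take 2 servings of tempeh: +14.0 g fiber for $2.30 (total $3.20, still need 7.0 g).
Take 1 serving of edamame: +5.0 g fiber for $1.15 (total $4.35, still need 2.0 g).
Take 2 servings of peanut butter: +2.0 g fiber for $0.60 (total $4.95, still need 0.0 g).
Filling from the cheapest source first is optimal under one linear minimum: $4.95.

$4.95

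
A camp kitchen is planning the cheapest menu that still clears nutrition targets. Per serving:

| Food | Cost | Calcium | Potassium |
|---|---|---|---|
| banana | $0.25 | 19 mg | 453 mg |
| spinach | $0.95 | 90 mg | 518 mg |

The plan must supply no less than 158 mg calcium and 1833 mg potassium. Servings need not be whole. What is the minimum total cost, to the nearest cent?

$1.80

At the optimum either one food covers both requirements or two foods hit both targets exactly; no other combination can be cheaper.
banana only: max(158/19, 1833/453) = 8.316 servings → $2.08.
spinach only: max(158/90, 1833/518) = 3.539 servings → $3.36.
banana + spinach with both tight: 2.688 servings and 1.188 servings → $1.80.
So the least-cost plan costs $1.80.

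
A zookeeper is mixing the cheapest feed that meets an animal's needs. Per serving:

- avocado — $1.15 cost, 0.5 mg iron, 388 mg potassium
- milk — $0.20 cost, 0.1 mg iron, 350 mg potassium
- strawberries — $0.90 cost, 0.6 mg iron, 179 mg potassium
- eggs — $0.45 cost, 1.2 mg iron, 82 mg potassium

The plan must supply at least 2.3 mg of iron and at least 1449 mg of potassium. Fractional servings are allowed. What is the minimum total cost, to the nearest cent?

Minimising a linear cost over {iron ≥ 2.3, potassium ≥ 1449, servings ≥ 0} — the optimum is at a vertex, using one or two foods.
avocado only: max(2.3/0.5, 1449/388) = 4.6 servings → $5.29.
milk only: max(2.3/0.1, 1449/350) = 23 servings → $4.60.
strawberries only: max(2.3/0.6, 1449/179) = 8.095 servings → $7.29.
eggs only: max(2.3/1.2, 1449/82) = 17.67 servings → $7.95.
avocado + milk: the both-tight solution has a negative serving — not a feasible corner.
avocado + strawberries with both tight: 3.194 servings and 1.172 servings → $4.73.
avocado + eggs with both tight: 3.651 servings and 0.3954 servings → $4.38.
milk + strawberries with both tight: 2.383 servings and 3.436 servings → $3.57.
milk + eggs with both tight: 3.764 servings and 1.603 servings → $1.47.
strawberries + eggs with both targets exact would need a negative amount; discard.
Cheapest feasible corner: $1.47.

$1.47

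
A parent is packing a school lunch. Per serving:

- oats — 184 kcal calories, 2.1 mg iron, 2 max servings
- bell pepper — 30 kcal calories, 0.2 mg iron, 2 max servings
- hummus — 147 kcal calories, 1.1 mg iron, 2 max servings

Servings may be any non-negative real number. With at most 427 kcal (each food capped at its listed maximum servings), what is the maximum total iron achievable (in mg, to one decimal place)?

4.6 mg

Iron per kcal: oats 0.01141, hummus 0.007483, bell pepper 0.006667.
Take 2 servings of oats: uses 368 kcal, +4.2 mg iron (running total 4.2 mg).
Take 0.4014 servings of hummus: uses 59 kcal, +0.4 mg iron (running total 4.6 mg).
Greedy by best ratio exhausts the calories allowance optimally: 4.6 mg.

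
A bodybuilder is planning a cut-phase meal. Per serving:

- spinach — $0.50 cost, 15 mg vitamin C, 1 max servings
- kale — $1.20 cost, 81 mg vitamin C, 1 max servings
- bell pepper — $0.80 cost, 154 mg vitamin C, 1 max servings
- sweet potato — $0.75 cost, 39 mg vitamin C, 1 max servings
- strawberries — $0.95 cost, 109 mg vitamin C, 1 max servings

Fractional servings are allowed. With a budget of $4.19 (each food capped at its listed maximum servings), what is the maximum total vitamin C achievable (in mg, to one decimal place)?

397.7 mg

Vitamin C per dollar: bell pepper 192.5, strawberries 114.7, kale 67.5, sweet potato 52, spinach 30.
Take 1 serving of bell pepper: spends $0.80, +154.0 mg vitamin C (running total 154.0 mg).
Take 1 serving of strawberries: spends $0.95, +109.0 mg vitamin C (running total 263.0 mg).
Take 1 serving of kale: spends $1.20, +81.0 mg vitamin C (running total 344.0 mg).
Take 1 serving of sweet potato: spends $0.75, +39.0 mg vitamin C (running total 383.0 mg).
Take 0.98 servings of spinach: spends $0.49, +14.7 mg vitamin C (running total 397.7 mg).
Greedy by best ratio exhausts the cost allowance optimally: 397.7 mg.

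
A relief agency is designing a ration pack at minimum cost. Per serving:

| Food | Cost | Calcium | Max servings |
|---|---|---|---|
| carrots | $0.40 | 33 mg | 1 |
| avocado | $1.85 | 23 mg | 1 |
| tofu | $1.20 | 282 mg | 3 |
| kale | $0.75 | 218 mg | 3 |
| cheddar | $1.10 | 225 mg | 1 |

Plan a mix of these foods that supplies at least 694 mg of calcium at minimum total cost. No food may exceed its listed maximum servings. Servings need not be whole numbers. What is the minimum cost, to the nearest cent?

Cost per mg of calcium: kale $0.0034, tofu $0.0043, cheddar $0.0049, carrots $0.0121, avocado $0.0804.
Take 3 servings of kale: +654.0 mg calcium for $2.25 (total $2.25, still need 40.0 mg).
Take 0.1418 servings of tofu: +40.0 mg calcium for $0.17 (total $2.42, still need 0.0 mg).
Filling from the cheapest source first is optimal under one linear minimum: $2.42.

$2.42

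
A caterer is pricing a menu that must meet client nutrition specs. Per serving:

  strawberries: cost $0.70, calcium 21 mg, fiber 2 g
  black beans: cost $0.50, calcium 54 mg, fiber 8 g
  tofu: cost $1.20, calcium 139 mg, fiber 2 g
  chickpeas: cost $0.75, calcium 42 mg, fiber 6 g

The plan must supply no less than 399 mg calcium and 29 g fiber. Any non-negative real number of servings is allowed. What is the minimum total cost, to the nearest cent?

Minimising a linear cost over {calcium ≥ 399, fiber ≥ 29, servings ≥ 0} — the optimum is at a vertex, using one or two foods.
strawberries only: max(399/21, 29/2) = 19 servings → $13.30.
black beans only: max(399/54, 29/8) = 7.389 servings → $3.69.
tofu only: max(399/139, 29/2) = 14.5 servings → $17.40.
chickpeas only: max(399/42, 29/6) = 9.5 servings → $7.12.
strawberries + black beans with both targets exact would need a negative amount; discard.
strawberries + tofu with both tight: 13.7 servings and 0.8008 servings → $10.55.
strawberries + chickpeas: the both-tight solution has a negative serving — not a feasible corner.
black beans + tofu with both tight: 3.22 servings and 1.62 servings → $3.55.
black beans + chickpeas with both targets exact would need a negative amount; discard.
tofu + chickpeas with both tight: 1.568 servings and 4.311 servings → $5.11.
Cheapest feasible corner: $3.55.

$3.55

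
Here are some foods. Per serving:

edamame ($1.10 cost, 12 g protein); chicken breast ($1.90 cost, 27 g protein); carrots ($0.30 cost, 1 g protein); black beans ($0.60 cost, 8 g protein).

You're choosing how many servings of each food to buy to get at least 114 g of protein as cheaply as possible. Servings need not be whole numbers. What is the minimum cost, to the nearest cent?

$8.02

Cost per g of protein: chicken breast $0.0704, black beans $0.0750, edamame $0.0917, carrots $0.3000.
With no serving limits, use only chicken breast: 114 g / 27 g = 4.222 servings × $1.90 = $8.02.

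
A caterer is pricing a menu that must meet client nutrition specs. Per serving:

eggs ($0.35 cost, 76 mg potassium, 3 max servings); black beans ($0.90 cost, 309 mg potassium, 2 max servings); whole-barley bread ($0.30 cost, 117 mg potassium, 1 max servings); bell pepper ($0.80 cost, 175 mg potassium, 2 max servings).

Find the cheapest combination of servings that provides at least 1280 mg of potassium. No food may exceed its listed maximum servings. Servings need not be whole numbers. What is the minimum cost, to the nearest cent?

Cost per mg of potassium: whole-barley bread $0.0026, black beans $0.0029, bell pepper $0.0046, eggs $0.0046.
Take 1 serving of whole-barley bread: +117.0 mg potassium for $0.30 (total $0.30, still need 1163.0 mg).
Take 2 servings of black beans: +618.0 mg potassium for $1.80 (total $2.10, still need 545.0 mg).
Take 2 servings of bell pepper: +350.0 mg potassium for $1.60 (total $3.70, still need 195.0 mg).
Take 2.566 servings of eggs: +195.0 mg potassium for $0.90 (total $4.60, still need 0.0 mg).
Greedy by cheapest-per-mg is optimal for a single linear constraint, so the minimum cost is $4.60.

$4.60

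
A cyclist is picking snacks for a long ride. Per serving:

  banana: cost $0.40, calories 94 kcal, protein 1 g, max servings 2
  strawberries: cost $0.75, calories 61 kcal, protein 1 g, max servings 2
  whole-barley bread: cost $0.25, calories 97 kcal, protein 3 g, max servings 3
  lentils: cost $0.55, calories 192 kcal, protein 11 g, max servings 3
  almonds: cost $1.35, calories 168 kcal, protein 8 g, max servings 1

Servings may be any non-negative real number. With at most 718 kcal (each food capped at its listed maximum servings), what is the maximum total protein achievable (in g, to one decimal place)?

39.8 g

Protein per kcal: lentils 0.05729, almonds 0.04762, whole-barley bread 0.03093, strawberries 0.01639, banana 0.01064.
Take 3 servings of lentils: uses 576 kcal, +33.0 g protein (running total 33.0 g).
Take 0.8452 servings of almonds: uses 142 kcal, +6.8 g protein (running total 39.8 g).
Filling greedily by protein-per-kcal is optimal for one linear limit, giving 39.8 g.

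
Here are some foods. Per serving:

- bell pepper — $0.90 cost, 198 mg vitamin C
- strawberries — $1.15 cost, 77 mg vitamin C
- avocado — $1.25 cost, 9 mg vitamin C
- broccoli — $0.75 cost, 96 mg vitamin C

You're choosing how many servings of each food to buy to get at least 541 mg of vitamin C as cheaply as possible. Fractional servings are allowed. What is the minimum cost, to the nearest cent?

$2.46

Cost per mg of vitamin C: bell pepper $0.0045, broccoli $0.0078, strawberries $0.0149, avocado $0.1389.
With no serving limits, use only bell pepper: 541 mg / 198 mg = 2.732 servings × $0.90 = $2.46.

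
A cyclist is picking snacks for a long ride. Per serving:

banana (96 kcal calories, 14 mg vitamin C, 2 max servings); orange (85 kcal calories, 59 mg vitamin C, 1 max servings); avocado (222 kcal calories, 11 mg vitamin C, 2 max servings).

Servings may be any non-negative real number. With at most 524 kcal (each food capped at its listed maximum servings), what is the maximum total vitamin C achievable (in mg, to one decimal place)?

99.2 mg

Vitamin C per kcal: orange 0.6941, banana 0.1458, avocado 0.04955.
Take 1 serving of orange: uses 85 kcal, +59.0 mg vitamin C (running total 59.0 mg).
Take 2 servings of banana: uses 192 kcal, +28.0 mg vitamin C (running total 87.0 mg).
Take 1.113 servings of avocado: uses 247 kcal, +12.2 mg vitamin C (running total 99.2 mg).
Filling greedily by vitamin C-per-kcal is optimal for one linear limit, giving 99.2 mg.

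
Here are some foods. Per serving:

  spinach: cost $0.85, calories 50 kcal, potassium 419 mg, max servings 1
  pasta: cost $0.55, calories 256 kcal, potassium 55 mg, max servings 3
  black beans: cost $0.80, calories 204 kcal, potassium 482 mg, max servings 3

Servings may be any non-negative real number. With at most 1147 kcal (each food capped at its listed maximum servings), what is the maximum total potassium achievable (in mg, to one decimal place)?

1969.2 mg

Potassium per kcal: spinach 8.38, black beans 2.363, pasta 0.2148.
Take 1 serving of spinach: uses 50 kcal, +419.0 mg potassium (running total 419.0 mg).
Take 3 servings of black beans: uses 612 kcal, +1446.0 mg potassium (running total 1865.0 mg).
Take 1.895 servings of pasta: uses 485 kcal, +104.2 mg potassium (running total 1969.2 mg).
Filling greedily by potassium-per-kcal is optimal for one linear limit, giving 1969.2 mg.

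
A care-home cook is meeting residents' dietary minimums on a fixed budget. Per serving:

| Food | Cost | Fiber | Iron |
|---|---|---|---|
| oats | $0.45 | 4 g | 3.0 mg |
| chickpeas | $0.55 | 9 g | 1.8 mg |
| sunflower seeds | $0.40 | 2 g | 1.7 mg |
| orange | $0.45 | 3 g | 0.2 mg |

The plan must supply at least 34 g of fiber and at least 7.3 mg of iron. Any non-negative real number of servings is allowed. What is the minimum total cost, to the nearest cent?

With two linear requirements the optimum uses one or two foods; enumerate the corners.
oats only: max(34/4, 7.3/3.0) = 8.5 servings → $3.83.
chickpeas only: max(34/9, 7.3/1.8) = 4.056 servings → $2.23.
sunflower seeds only: max(34/2, 7.3/1.7) = 17 servings → $6.80.
orange only: max(34/3, 7.3/0.2) = 36.5 servings → $16.43.
oats + chickpeas with both tight: 0.2273 servings and 3.677 servings → $2.12.
oats + sunflower seeds: the both-tight solution has a negative serving — not a feasible corner.
oats + orange with both tight: 1.841 servings and 8.878 servings → $4.82.
chickpeas + sunflower seeds with both tight: 3.692 servings and 0.3846 servings → $2.18.
chickpeas + orange with both targets exact would need a negative amount; discard.
sunflower seeds + orange with both tight: 3.213 servings and 9.191 servings → $5.42.
Cheapest feasible corner: $2.12.

$2.12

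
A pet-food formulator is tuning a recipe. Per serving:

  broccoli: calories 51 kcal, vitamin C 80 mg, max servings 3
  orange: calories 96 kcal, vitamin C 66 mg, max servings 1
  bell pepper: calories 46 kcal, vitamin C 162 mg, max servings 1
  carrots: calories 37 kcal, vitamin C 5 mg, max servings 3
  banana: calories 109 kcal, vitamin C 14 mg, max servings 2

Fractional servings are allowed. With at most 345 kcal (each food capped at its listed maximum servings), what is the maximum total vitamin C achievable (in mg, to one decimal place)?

Vitamin C per kcal: bell pepper 3.522, broccoli 1.569, orange 0.6875, carrots 0.1351, banana 0.1284.
Take 1 serving of bell pepper: uses 46 kcal, +162.0 mg vitamin C (running total 162.0 mg).
Take 3 servings of broccoli: uses 153 kcal, +240.0 mg vitamin C (running total 402.0 mg).
Take 1 serving of orange: uses 96 kcal, +66.0 mg vitamin C (running total 468.0 mg).
Take 1.351 servings of carrots: uses 50 kcal, +6.8 mg vitamin C (running total 474.8 mg).
Filling greedily by vitamin C-per-kcal is optimal for one linear limit, giving 474.8 mg.

474.8 mg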